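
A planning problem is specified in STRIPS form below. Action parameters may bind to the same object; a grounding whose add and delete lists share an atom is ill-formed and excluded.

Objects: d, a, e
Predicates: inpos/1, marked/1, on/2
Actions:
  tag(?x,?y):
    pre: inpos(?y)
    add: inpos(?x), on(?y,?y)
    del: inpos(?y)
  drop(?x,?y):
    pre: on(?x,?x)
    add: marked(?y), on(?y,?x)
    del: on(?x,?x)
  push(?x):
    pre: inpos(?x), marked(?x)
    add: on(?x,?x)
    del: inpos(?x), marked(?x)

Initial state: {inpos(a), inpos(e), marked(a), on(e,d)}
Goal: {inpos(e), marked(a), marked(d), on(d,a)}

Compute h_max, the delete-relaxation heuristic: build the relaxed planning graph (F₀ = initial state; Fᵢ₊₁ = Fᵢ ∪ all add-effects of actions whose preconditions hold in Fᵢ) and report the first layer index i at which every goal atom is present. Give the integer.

F0 = init (4 atoms)
F1 = F0 ∪ {inpos(d), on(a,a), on(e,e)}  (7 atoms)
F2 = F1 ∪ {marked(d), marked(e), on(a,e), on(d,a), on(d,d), on(d,e), on(e,a)}  (14 atoms)
goal ⊆ F2  ⇒  h_max = 2

2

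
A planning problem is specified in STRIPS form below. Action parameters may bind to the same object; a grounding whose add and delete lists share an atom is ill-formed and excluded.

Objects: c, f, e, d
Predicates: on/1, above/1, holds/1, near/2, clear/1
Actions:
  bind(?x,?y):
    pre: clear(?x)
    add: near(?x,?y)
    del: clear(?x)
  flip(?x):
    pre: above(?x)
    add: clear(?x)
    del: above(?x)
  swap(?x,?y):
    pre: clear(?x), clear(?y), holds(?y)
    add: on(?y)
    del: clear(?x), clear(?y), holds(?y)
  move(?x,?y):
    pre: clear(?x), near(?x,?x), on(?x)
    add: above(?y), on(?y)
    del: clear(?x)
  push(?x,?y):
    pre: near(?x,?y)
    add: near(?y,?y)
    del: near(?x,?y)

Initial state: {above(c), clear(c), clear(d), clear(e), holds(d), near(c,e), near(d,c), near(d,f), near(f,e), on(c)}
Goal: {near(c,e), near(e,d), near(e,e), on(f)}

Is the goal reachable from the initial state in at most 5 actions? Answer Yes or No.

Yes

1. bind(e,d)  →  {above(c), clear(c), clear(d), holds(d), near(c,e), near(d,c), near(d,f), near(e,d), near(f,e), on(c)}
2. push(f,e)  →  {above(c), clear(c), clear(d), holds(d), near(c,e), near(d,c), near(d,f), near(e,d), near(e,e), on(c)}
3. push(d,c)  →  {above(c), clear(c), clear(d), holds(d), near(c,c), near(c,e), near(d,f), near(e,d), near(e,e), on(c)}
4. move(c,f)  →  {above(c), above(f), clear(d), holds(d), near(c,c), near(c,e), near(d,f), near(e,d), near(e,e), on(c), on(f)}
optimal plan length = 4; 4 ≤ 5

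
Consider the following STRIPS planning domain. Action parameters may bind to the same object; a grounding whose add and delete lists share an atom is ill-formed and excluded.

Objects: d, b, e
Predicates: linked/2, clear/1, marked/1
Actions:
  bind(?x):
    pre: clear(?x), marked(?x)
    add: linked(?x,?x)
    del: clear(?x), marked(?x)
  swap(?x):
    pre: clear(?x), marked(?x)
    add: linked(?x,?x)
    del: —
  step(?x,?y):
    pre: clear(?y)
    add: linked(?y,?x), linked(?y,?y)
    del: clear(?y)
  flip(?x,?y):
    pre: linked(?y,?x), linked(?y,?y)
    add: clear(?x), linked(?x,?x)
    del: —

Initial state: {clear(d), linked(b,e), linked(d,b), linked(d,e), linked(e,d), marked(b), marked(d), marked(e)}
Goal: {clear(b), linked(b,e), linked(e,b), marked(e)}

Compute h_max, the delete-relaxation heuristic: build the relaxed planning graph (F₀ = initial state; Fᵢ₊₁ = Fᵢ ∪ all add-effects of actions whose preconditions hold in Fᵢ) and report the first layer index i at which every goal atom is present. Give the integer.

3

F0 = init (8 atoms)
F1 = F0 ∪ {linked(d,d)}  (9 atoms)
F2 = F1 ∪ {clear(b), clear(e), linked(b,b), linked(e,e)}  (13 atoms)
F3 = F2 ∪ {linked(b,d), linked(e,b)}  (15 atoms)
goal ⊆ F3  ⇒  h_max = 3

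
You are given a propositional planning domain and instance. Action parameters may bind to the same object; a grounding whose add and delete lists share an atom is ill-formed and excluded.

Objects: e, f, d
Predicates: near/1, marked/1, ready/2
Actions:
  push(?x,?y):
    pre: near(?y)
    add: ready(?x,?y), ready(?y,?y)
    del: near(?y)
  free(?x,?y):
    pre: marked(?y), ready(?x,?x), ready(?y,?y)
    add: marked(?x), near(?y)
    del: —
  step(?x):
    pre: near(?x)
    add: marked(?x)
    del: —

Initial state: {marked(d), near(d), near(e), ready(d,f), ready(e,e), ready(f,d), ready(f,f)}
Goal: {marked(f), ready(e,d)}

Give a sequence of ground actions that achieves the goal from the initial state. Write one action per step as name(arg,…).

1. push(e,d)  →  {marked(d), near(e), ready(d,d), ready(d,f), ready(e,d), ready(e,e), ready(f,d), ready(f,f)}
2. free(f,d)  →  {marked(d), marked(f), near(d), near(e), ready(d,d), ready(d,f), ready(e,d), ready(e,e), ready(f,d), ready(f,f)}

push(e,d); free(f,d)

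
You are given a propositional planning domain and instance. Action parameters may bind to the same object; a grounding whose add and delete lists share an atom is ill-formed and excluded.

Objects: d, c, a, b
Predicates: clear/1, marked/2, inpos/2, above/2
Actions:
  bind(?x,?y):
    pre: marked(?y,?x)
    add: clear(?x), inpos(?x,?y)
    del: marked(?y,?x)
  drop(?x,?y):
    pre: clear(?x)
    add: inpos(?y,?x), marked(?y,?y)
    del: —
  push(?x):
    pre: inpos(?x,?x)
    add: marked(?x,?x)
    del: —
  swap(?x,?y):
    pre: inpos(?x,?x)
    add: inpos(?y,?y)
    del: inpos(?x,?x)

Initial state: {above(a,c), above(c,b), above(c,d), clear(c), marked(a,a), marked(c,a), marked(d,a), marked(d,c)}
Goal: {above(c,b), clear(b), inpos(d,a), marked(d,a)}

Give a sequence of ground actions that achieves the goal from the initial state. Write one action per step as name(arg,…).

bind(a,c); drop(c,b); bind(b,b); drop(a,d)

1. bind(a,c)  →  {above(a,c), above(c,b), above(c,d), clear(a), clear(c), inpos(a,c), marked(a,a), marked(d,a), marked(d,c)}
2. drop(c,b)  →  {above(a,c), above(c,b), above(c,d), clear(a), clear(c), inpos(a,c), inpos(b,c), marked(a,a), marked(b,b), marked(d,a), marked(d,c)}
3. bind(b,b)  →  {above(a,c), above(c,b), above(c,d), clear(a), clear(b), clear(c), inpos(a,c), inpos(b,b), inpos(b,c), marked(a,a), marked(d,a), marked(d,c)}
4. drop(a,d)  →  {above(a,c), above(c,b), above(c,d), clear(a), clear(b), clear(c), inpos(a,c), inpos(b,b), inpos(b,c), inpos(d,a), marked(a,a), marked(d,a), marked(d,c), marked(d,d)}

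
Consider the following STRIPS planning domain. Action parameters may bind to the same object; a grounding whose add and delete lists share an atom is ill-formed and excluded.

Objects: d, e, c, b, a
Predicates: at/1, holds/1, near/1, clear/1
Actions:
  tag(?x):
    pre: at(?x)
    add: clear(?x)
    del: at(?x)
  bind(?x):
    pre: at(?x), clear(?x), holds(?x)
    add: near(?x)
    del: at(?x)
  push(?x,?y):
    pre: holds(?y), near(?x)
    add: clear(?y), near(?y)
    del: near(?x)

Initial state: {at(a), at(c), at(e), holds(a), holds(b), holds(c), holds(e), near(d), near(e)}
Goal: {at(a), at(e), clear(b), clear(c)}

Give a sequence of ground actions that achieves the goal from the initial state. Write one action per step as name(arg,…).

tag(c); push(d,b)

1. tag(c)  →  {at(a), at(e), clear(c), holds(a), holds(b), holds(c), holds(e), near(d), near(e)}
2. push(d,b)  →  {at(a), at(e), clear(b), clear(c), holds(a), holds(b), holds(c), holds(e), near(b), near(e)}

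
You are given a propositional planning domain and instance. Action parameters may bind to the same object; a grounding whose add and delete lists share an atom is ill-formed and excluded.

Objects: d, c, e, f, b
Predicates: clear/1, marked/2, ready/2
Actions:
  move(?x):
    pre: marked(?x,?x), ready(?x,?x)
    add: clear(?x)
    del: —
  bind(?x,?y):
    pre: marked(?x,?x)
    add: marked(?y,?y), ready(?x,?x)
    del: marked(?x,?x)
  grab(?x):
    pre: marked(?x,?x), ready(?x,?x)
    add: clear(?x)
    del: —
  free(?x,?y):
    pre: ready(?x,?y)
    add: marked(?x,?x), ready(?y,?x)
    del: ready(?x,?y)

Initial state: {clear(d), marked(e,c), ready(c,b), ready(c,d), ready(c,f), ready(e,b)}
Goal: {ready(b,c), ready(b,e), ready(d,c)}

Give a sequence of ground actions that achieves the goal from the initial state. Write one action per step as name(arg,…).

1. free(c,d)  →  {clear(d), marked(c,c), marked(e,c), ready(c,b), ready(c,f), ready(d,c), ready(e,b)}
2. free(c,b)  →  {clear(d), marked(c,c), marked(e,c), ready(b,c), ready(c,f), ready(d,c), ready(e,b)}
3. free(e,b)  →  {clear(d), marked(c,c), marked(e,c), marked(e,e), ready(b,c), ready(b,e), ready(c,f), ready(d,c)}

free(c,d); free(c,b); free(e,b)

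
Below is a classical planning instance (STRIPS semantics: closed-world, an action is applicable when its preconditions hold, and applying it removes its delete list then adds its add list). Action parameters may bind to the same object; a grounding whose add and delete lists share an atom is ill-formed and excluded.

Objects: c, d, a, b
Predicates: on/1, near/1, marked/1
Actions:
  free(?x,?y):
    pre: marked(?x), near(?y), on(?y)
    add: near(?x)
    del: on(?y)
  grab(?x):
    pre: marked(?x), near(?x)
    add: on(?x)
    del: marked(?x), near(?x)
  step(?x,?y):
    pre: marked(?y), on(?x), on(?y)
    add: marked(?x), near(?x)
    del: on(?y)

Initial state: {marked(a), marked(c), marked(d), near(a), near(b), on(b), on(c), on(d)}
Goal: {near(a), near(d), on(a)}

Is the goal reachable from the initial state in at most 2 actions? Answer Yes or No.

1. free(d,b)  →  {marked(a), marked(c), marked(d), near(a), near(b), near(d), on(c), on(d)}
2. grab(a)  →  {marked(c), marked(d), near(b), near(d), on(a), on(c), on(d)}
3. step(a,c)  →  {marked(a), marked(c), marked(d), near(a), near(b), near(d), on(a), on(d)}
optimal plan length = 3; 3 > 2

No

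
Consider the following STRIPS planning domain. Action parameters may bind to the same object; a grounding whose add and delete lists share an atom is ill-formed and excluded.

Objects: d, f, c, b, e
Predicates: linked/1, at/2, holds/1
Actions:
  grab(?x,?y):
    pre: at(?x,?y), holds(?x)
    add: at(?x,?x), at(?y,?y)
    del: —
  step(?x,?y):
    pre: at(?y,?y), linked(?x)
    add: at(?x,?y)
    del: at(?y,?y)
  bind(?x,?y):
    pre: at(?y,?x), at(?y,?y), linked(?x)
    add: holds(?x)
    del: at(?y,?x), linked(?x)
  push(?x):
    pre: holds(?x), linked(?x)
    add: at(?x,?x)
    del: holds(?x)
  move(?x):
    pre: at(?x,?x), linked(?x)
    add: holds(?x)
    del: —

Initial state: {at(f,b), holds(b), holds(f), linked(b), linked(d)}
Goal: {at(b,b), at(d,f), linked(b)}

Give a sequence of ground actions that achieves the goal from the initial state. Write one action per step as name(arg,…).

1. grab(f,b)  →  {at(b,b), at(f,b), at(f,f), holds(b), holds(f), linked(b), linked(d)}
2. step(d,f)  →  {at(b,b), at(d,f), at(f,b), holds(b), holds(f), linked(b), linked(d)}

grab(f,b); step(d,f)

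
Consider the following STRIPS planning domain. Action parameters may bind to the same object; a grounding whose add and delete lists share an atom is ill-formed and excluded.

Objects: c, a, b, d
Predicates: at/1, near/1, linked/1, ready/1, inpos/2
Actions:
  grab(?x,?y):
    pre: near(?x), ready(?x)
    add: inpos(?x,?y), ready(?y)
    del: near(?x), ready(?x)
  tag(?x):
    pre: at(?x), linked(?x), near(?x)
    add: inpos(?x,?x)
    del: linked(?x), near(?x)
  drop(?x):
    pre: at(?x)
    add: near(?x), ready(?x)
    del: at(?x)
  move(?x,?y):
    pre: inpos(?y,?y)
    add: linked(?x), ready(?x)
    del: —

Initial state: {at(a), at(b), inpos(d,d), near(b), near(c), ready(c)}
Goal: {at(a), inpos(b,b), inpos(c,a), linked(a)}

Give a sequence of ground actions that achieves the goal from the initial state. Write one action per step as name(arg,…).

grab(c,a); move(a,d); move(b,d); tag(b)

1. grab(c,a)  →  {at(a), at(b), inpos(c,a), inpos(d,d), near(b), ready(a)}
2. move(a,d)  →  {at(a), at(b), inpos(c,a), inpos(d,d), linked(a), near(b), ready(a)}
3. move(b,d)  →  {at(a), at(b), inpos(c,a), inpos(d,d), linked(a), linked(b), near(b), ready(a), ready(b)}
4. tag(b)  →  {at(a), at(b), inpos(b,b), inpos(c,a), inpos(d,d), linked(a), ready(a), ready(b)}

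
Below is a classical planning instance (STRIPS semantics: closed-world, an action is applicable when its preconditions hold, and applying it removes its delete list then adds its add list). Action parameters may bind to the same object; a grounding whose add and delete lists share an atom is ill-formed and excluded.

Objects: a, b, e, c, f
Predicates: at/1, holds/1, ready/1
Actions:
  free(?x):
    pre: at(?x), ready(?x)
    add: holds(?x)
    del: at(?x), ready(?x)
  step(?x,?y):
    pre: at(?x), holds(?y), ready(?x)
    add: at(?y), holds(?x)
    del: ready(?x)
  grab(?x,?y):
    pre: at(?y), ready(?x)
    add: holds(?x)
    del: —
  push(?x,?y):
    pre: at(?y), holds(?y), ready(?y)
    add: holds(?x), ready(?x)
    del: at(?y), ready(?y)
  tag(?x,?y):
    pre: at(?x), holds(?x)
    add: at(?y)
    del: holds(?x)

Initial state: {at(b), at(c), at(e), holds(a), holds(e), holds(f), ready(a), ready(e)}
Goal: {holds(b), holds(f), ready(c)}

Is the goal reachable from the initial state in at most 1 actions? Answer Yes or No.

No

1. push(b,e)  →  {at(b), at(c), holds(a), holds(b), holds(e), holds(f), ready(a), ready(b)}
2. push(c,b)  →  {at(c), holds(a), holds(b), holds(c), holds(e), holds(f), ready(a), ready(c)}
optimal plan length = 2; 2 > 1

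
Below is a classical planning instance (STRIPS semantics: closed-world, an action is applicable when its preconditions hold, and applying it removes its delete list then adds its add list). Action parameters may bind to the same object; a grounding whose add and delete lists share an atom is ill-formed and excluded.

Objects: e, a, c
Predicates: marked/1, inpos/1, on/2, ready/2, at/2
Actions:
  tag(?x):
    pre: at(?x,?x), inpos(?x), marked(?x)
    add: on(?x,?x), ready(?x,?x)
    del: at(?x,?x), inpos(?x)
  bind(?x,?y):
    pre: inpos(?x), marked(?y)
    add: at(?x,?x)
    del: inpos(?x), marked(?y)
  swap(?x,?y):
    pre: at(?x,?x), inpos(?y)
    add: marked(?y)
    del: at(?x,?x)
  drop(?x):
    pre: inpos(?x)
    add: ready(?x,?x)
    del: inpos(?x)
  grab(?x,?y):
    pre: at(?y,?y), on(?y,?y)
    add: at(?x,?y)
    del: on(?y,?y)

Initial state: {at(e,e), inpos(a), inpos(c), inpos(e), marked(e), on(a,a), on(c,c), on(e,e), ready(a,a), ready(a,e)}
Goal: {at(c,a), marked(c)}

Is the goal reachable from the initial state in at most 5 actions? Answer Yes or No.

1. bind(a,e)  →  {at(a,a), at(e,e), inpos(c), inpos(e), on(a,a), on(c,c), on(e,e), ready(a,a), ready(a,e)}
2. swap(e,c)  →  {at(a,a), inpos(c), inpos(e), marked(c), on(a,a), on(c,c), on(e,e), ready(a,a), ready(a,e)}
3. grab(c,a)  →  {at(a,a), at(c,a), inpos(c), inpos(e), marked(c), on(c,c), on(e,e), ready(a,a), ready(a,e)}
optimal plan length = 3; 3 ≤ 5

Yes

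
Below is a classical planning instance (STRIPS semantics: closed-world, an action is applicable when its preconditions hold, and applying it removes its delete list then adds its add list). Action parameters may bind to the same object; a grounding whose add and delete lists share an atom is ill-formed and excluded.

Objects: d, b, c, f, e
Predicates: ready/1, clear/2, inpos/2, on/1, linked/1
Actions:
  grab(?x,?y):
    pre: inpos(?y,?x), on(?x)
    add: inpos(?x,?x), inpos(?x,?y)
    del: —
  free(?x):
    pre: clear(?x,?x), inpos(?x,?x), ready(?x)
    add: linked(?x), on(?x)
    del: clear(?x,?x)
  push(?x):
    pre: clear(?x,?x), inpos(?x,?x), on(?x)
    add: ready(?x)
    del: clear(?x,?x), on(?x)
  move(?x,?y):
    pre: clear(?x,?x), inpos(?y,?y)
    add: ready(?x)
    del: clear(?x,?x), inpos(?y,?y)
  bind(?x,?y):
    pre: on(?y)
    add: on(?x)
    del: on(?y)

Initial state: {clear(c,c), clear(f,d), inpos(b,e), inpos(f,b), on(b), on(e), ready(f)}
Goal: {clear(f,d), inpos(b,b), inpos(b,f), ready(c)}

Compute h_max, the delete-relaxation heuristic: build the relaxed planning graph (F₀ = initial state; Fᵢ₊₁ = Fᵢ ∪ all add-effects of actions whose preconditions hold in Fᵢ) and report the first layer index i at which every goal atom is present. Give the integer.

F0 = init (7 atoms)
F1 = F0 ∪ {inpos(b,b), inpos(b,f), inpos(e,b), inpos(e,e), on(c), on(d), on(f)}  (14 atoms)
F2 = F1 ∪ {inpos(f,f), ready(c)}  (16 atoms)
goal ⊆ F2  ⇒  h_max = 2

2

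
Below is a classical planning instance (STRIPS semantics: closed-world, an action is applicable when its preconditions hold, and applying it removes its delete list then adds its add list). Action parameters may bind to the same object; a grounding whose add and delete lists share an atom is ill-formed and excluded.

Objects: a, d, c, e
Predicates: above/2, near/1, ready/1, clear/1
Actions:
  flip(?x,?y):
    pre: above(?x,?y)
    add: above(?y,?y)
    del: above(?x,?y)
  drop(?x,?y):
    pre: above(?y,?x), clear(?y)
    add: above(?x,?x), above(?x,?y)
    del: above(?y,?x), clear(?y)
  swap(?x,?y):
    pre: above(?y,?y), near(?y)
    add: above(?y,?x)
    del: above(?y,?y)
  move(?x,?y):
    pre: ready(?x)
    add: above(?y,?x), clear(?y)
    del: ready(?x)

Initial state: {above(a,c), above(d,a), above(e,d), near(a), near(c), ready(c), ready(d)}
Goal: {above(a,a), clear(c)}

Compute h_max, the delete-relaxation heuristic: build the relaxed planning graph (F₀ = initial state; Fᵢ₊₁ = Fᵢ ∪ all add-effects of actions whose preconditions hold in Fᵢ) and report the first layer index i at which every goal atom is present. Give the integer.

F0 = init (7 atoms)
F1 = F0 ∪ {above(a,a), above(a,d), above(c,c), above(c,d), above(d,c), above(d,d), above(e,c), clear(a), clear(c), clear(d), clear(e)}  (18 atoms)
goal ⊆ F1  ⇒  h_max = 1

1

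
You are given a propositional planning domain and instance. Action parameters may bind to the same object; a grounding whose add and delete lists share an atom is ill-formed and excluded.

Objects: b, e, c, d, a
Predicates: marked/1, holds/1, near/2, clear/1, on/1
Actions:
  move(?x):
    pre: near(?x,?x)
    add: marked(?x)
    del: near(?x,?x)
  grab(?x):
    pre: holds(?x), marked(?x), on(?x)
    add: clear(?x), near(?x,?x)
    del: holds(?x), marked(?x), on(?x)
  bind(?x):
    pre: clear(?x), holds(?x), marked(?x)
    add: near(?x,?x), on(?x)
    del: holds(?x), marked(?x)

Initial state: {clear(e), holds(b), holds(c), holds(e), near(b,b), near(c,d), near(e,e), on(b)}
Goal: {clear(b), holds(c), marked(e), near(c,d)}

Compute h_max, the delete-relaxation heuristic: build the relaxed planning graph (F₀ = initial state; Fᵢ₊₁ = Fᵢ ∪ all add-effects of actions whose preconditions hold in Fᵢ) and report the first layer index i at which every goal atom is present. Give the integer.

F0 = init (8 atoms)
F1 = F0 ∪ {marked(b), marked(e)}  (10 atoms)
F2 = F1 ∪ {clear(b), on(e)}  (12 atoms)
goal ⊆ F2  ⇒  h_max = 2

2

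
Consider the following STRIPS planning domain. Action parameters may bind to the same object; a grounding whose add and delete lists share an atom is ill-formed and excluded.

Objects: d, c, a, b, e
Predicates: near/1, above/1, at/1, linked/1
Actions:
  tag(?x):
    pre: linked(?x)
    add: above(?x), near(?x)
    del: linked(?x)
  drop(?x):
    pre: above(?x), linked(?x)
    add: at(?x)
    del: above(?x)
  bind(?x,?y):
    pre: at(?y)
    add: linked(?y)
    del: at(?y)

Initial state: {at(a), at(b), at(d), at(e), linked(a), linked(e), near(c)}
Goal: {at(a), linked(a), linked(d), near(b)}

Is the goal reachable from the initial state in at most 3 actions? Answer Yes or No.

Yes

1. bind(d,d)  →  {at(a), at(b), at(e), linked(a), linked(d), linked(e), near(c)}
2. bind(d,b)  →  {at(a), at(e), linked(a), linked(b), linked(d), linked(e), near(c)}
3. tag(b)  →  {above(b), at(a), at(e), linked(a), linked(d), linked(e), near(b), near(c)}
optimal plan length = 3; 3 ≤ 3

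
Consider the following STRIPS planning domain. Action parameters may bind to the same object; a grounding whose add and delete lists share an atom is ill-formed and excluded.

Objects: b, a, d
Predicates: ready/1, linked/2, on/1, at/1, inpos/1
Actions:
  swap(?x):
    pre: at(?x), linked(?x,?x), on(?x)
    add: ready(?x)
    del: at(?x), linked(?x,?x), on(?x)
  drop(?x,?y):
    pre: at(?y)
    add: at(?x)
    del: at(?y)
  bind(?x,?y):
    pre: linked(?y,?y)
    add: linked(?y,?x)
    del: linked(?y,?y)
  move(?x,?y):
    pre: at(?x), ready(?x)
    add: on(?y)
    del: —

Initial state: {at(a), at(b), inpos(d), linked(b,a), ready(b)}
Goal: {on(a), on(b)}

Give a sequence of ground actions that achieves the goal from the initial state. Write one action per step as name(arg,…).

1. move(b,b)  →  {at(a), at(b), inpos(d), linked(b,a), on(b), ready(b)}
2. move(b,a)  →  {at(a), at(b), inpos(d), linked(b,a), on(a), on(b), ready(b)}

move(b,b); move(b,a)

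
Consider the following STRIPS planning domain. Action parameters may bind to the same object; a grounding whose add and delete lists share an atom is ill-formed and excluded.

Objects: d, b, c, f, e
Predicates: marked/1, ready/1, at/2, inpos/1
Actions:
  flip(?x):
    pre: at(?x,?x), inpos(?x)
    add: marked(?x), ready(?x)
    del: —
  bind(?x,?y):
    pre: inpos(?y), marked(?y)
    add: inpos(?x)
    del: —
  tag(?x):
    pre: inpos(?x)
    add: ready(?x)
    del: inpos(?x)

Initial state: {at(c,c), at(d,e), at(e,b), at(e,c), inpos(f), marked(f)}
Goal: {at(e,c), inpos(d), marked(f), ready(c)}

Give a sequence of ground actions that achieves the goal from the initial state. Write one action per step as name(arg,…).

bind(d,f); bind(c,f); flip(c)

1. bind(d,f)  →  {at(c,c), at(d,e), at(e,b), at(e,c), inpos(d), inpos(f), marked(f)}
2. bind(c,f)  →  {at(c,c), at(d,e), at(e,b), at(e,c), inpos(c), inpos(d), inpos(f), marked(f)}
3. flip(c)  →  {at(c,c), at(d,e), at(e,b), at(e,c), inpos(c), inpos(d), inpos(f), marked(c), marked(f), ready(c)}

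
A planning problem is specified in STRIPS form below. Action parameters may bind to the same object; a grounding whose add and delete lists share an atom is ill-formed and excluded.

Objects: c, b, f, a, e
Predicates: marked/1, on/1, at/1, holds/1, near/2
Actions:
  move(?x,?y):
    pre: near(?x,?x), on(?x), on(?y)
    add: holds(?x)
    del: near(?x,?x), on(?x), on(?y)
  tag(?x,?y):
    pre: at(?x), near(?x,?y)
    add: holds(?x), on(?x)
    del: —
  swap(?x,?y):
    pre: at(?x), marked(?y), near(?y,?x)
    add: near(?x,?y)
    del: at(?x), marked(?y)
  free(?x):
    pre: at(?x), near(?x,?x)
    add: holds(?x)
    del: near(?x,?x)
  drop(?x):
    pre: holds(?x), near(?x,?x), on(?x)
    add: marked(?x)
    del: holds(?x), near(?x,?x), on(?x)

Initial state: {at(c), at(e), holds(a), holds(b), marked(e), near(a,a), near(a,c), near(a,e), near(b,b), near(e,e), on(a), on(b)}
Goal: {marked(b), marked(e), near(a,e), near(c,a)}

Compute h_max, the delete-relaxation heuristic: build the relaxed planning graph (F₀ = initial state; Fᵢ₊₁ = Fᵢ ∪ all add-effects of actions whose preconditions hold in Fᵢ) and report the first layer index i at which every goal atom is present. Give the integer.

2

F0 = init (12 atoms)
F1 = F0 ∪ {holds(e), marked(a), marked(b), on(e)}  (16 atoms)
F2 = F1 ∪ {near(c,a), near(e,a)}  (18 atoms)
goal ⊆ F2  ⇒  h_max = 2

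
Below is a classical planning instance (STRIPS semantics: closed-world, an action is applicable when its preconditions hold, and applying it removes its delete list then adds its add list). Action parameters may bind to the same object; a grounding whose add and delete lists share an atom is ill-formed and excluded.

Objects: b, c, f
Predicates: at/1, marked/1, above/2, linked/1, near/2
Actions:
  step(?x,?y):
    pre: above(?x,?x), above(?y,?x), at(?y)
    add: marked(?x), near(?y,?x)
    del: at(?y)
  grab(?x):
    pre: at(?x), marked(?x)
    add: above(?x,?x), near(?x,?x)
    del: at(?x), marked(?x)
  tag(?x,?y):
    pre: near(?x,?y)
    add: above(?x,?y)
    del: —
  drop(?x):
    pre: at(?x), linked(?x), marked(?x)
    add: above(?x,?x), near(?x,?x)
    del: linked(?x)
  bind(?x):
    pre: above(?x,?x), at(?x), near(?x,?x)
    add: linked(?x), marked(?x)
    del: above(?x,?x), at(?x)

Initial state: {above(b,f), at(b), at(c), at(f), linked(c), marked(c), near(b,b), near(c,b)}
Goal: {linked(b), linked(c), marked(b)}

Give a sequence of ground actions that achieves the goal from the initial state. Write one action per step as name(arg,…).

1. tag(b,b)  →  {above(b,b), above(b,f), at(b), at(c), at(f), linked(c), marked(c), near(b,b), near(c,b)}
2. bind(b)  →  {above(b,f), at(c), at(f), linked(b), linked(c), marked(b), marked(c), near(b,b), near(c,b)}

tag(b,b); bind(b)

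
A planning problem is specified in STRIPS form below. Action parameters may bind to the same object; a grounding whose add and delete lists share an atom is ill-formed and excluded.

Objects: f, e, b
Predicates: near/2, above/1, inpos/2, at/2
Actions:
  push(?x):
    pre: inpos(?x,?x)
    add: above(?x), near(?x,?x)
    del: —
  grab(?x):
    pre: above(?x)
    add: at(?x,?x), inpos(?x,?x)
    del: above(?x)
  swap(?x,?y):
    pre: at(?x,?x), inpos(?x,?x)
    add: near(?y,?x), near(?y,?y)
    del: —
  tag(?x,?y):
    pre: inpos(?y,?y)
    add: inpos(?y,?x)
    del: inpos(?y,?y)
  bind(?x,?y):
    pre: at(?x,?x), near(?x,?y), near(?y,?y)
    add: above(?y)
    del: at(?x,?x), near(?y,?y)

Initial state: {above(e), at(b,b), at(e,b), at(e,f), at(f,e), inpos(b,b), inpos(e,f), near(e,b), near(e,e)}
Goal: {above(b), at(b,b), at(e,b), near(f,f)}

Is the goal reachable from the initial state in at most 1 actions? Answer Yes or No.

No

1. push(b)  →  {above(b), above(e), at(b,b), at(e,b), at(e,f), at(f,e), inpos(b,b), inpos(e,f), near(b,b), near(e,b), near(e,e)}
2. swap(b,f)  →  {above(b), above(e), at(b,b), at(e,b), at(e,f), at(f,e), inpos(b,b), inpos(e,f), near(b,b), near(e,b), near(e,e), near(f,b), near(f,f)}
optimal plan length = 2; 2 > 1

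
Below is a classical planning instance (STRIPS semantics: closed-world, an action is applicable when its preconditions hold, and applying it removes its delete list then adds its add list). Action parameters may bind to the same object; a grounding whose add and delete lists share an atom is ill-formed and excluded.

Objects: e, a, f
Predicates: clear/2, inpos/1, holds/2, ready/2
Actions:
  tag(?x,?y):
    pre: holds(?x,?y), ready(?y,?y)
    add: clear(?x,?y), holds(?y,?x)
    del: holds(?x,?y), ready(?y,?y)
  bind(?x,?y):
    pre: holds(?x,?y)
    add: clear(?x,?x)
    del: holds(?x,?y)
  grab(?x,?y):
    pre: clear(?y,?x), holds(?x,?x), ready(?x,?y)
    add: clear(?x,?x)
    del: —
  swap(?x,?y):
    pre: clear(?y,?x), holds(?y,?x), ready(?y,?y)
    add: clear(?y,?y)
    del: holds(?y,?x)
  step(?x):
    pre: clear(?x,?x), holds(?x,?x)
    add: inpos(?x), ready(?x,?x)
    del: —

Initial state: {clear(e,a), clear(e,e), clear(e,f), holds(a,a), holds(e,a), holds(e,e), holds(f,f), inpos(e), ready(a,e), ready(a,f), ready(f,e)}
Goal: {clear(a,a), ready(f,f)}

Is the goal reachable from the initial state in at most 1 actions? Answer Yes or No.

No

1. bind(a,a)  →  {clear(a,a), clear(e,a), clear(e,e), clear(e,f), holds(e,a), holds(e,e), holds(f,f), inpos(e), ready(a,e), ready(a,f), ready(f,e)}
2. grab(f,e)  →  {clear(a,a), clear(e,a), clear(e,e), clear(e,f), clear(f,f), holds(e,a), holds(e,e), holds(f,f), inpos(e), ready(a,e), ready(a,f), ready(f,e)}
3. step(f)  →  {clear(a,a), clear(e,a), clear(e,e), clear(e,f), clear(f,f), holds(e,a), holds(e,e), holds(f,f), inpos(e), inpos(f), ready(a,e), ready(a,f), ready(f,e), ready(f,f)}
optimal plan length = 3; 3 > 1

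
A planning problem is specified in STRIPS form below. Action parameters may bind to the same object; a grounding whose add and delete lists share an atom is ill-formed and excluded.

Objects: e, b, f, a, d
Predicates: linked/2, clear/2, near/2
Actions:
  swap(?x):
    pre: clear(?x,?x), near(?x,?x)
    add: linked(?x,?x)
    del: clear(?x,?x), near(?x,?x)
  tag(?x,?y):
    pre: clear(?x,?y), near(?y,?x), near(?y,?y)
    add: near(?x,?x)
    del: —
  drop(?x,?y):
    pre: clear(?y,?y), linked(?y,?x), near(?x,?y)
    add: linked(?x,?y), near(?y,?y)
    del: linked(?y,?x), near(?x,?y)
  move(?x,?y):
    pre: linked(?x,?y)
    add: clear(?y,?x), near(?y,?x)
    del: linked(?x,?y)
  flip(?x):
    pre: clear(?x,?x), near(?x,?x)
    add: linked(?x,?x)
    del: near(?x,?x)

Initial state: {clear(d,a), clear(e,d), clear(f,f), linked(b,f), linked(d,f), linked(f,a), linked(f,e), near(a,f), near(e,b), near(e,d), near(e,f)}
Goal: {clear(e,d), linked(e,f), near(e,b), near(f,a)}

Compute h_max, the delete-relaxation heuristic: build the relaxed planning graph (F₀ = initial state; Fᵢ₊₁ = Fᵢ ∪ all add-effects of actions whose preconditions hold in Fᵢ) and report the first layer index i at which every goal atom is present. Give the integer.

F0 = init (11 atoms)
F1 = F0 ∪ {clear(a,f), clear(e,f), clear(f,b), clear(f,d), linked(a,f), linked(e,f), near(f,b), near(f,d), near(f,f)}  (20 atoms)
F2 = F1 ∪ {clear(f,a), clear(f,e), linked(f,f), near(f,a), near(f,e)}  (25 atoms)
goal ⊆ F2  ⇒  h_max = 2

2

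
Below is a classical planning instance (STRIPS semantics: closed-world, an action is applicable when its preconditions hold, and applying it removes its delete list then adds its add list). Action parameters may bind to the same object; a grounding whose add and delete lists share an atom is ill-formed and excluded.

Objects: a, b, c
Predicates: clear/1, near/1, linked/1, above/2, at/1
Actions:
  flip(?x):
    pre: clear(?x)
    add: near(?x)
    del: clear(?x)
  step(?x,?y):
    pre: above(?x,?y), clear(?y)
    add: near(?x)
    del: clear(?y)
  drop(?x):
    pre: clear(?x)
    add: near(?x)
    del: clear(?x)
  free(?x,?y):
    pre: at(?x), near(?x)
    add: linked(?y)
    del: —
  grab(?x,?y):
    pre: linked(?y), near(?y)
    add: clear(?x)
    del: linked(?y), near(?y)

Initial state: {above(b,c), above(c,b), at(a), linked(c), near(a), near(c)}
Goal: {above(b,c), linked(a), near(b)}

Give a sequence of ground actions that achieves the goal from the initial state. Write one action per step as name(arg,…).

free(a,a); grab(b,c); flip(b)

1. free(a,a)  →  {above(b,c), above(c,b), at(a), linked(a), linked(c), near(a), near(c)}
2. grab(b,c)  →  {above(b,c), above(c,b), at(a), clear(b), linked(a), near(a)}
3. flip(b)  →  {above(b,c), above(c,b), at(a), linked(a), near(a), near(b)}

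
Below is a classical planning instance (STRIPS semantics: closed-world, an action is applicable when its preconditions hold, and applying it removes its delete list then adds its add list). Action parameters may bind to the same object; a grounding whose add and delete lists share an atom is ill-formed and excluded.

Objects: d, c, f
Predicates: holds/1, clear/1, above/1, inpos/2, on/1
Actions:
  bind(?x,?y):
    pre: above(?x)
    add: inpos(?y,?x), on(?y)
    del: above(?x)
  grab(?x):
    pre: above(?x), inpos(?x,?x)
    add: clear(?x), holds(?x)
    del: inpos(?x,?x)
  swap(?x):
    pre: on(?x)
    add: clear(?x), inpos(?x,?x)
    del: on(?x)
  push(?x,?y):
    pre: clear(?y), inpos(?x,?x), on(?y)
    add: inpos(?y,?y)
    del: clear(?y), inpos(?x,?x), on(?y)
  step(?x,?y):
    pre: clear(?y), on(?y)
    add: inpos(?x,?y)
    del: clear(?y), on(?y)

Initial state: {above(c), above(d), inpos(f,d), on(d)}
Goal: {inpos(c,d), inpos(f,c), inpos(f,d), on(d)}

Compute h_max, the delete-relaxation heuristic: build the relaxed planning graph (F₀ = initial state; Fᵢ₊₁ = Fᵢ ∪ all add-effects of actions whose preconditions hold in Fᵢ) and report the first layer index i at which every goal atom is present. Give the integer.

F0 = init (4 atoms)
F1 = F0 ∪ {clear(d), inpos(c,c), inpos(c,d), inpos(d,c), inpos(d,d), inpos(f,c), on(c), on(f)}  (12 atoms)
goal ⊆ F1  ⇒  h_max = 1

1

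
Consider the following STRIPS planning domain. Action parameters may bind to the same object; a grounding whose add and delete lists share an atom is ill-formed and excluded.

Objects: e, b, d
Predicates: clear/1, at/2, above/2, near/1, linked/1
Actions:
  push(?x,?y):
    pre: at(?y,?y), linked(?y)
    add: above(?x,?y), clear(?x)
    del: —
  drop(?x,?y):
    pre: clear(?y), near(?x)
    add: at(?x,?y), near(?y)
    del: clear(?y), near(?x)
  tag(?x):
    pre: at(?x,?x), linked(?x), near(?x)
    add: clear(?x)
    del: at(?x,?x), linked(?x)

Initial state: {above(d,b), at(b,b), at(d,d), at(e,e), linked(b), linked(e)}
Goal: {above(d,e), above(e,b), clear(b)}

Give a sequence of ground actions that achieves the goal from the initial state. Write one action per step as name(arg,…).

push(e,b); push(b,e); push(d,e)

1. push(e,b)  →  {above(d,b), above(e,b), at(b,b), at(d,d), at(e,e), clear(e), linked(b), linked(e)}
2. push(b,e)  →  {above(b,e), above(d,b), above(e,b), at(b,b), at(d,d), at(e,e), clear(b), clear(e), linked(b), linked(e)}
3. push(d,e)  →  {above(b,e), above(d,b), above(d,e), above(e,b), at(b,b), at(d,d), at(e,e), clear(b), clear(d), clear(e), linked(b), linked(e)}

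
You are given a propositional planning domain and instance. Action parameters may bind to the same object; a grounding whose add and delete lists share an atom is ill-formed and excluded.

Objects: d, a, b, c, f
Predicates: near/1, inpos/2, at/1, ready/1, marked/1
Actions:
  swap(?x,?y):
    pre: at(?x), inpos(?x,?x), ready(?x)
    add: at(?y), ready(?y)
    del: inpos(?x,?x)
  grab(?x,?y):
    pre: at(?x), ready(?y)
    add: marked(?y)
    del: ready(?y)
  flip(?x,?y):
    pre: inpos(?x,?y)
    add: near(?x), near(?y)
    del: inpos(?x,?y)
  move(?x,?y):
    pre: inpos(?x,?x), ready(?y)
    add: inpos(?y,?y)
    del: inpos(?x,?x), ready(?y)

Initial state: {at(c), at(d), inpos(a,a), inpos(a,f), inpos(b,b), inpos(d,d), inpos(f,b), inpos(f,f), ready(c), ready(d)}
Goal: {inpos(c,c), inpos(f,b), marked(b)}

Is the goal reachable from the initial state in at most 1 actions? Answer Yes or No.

No

1. swap(d,b)  →  {at(b), at(c), at(d), inpos(a,a), inpos(a,f), inpos(b,b), inpos(f,b), inpos(f,f), ready(b), ready(c), ready(d)}
2. grab(d,b)  →  {at(b), at(c), at(d), inpos(a,a), inpos(a,f), inpos(b,b), inpos(f,b), inpos(f,f), marked(b), ready(c), ready(d)}
3. move(a,c)  →  {at(b), at(c), at(d), inpos(a,f), inpos(b,b), inpos(c,c), inpos(f,b), inpos(f,f), marked(b), ready(d)}
optimal plan length = 3; 3 > 1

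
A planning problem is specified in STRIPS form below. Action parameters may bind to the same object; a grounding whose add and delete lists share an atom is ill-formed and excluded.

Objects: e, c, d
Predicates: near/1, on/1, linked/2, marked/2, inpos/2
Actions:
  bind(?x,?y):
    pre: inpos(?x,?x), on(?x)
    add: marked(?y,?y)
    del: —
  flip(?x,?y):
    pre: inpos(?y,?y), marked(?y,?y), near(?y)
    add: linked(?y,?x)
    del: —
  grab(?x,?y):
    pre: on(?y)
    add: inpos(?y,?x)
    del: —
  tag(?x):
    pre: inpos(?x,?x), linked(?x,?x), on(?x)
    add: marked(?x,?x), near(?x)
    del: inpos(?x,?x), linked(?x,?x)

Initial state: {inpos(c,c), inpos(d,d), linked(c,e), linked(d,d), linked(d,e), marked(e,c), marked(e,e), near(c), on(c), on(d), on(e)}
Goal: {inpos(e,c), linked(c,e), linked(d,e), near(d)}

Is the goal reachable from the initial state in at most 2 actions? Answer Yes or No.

1. grab(c,e)  →  {inpos(c,c), inpos(d,d), inpos(e,c), linked(c,e), linked(d,d), linked(d,e), marked(e,c), marked(e,e), near(c), on(c), on(d), on(e)}
2. tag(d)  →  {inpos(c,c), inpos(e,c), linked(c,e), linked(d,e), marked(d,d), marked(e,c), marked(e,e), near(c), near(d), on(c), on(d), on(e)}
optimal plan length = 2; 2 ≤ 2

Yes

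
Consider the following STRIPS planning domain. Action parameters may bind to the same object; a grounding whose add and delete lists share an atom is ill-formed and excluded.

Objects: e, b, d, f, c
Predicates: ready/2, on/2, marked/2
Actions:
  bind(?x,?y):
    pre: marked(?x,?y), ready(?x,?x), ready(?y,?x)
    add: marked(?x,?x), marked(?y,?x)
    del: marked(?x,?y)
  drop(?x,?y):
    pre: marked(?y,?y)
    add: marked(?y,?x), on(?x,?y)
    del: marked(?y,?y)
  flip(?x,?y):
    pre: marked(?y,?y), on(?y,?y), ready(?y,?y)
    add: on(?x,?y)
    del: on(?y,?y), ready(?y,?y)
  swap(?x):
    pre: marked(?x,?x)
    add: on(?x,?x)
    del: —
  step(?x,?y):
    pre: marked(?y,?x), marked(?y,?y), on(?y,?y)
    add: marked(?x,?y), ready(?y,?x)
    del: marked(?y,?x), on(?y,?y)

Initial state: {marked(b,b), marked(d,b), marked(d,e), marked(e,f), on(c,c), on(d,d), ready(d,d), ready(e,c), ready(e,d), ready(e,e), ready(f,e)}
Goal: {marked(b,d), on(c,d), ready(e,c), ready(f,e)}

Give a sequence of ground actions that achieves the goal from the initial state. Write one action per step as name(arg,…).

bind(d,e); drop(d,b); drop(c,d)

1. bind(d,e)  →  {marked(b,b), marked(d,b), marked(d,d), marked(e,d), marked(e,f), on(c,c), on(d,d), ready(d,d), ready(e,c), ready(e,d), ready(e,e), ready(f,e)}
2. drop(d,b)  →  {marked(b,d), marked(d,b), marked(d,d), marked(e,d), marked(e,f), on(c,c), on(d,b), on(d,d), ready(d,d), ready(e,c), ready(e,d), ready(e,e), ready(f,e)}
3. drop(c,d)  →  {marked(b,d), marked(d,b), marked(d,c), marked(e,d), marked(e,f), on(c,c), on(c,d), on(d,b), on(d,d), ready(d,d), ready(e,c), ready(e,d), ready(e,e), ready(f,e)}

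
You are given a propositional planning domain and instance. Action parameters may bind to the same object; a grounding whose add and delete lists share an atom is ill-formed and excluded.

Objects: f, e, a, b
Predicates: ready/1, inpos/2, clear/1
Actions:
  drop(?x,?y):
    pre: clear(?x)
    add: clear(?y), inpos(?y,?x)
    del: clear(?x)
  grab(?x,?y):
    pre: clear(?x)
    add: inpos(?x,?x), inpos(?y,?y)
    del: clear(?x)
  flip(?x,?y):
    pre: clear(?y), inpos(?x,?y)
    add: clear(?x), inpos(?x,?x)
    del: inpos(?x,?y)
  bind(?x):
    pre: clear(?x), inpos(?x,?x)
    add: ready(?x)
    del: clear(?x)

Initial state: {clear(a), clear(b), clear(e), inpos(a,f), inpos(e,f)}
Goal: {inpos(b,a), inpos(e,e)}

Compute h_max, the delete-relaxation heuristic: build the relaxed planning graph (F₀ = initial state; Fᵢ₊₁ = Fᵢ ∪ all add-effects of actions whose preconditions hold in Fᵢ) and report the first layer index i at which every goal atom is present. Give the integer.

1

F0 = init (5 atoms)
F1 = F0 ∪ {clear(f), inpos(a,a), inpos(a,b), inpos(a,e), inpos(b,a), inpos(b,b), inpos(b,e), inpos(e,a), inpos(e,b), inpos(e,e), inpos(f,a), inpos(f,b), inpos(f,e), inpos(f,f)}  (19 atoms)
goal ⊆ F1  ⇒  h_max = 1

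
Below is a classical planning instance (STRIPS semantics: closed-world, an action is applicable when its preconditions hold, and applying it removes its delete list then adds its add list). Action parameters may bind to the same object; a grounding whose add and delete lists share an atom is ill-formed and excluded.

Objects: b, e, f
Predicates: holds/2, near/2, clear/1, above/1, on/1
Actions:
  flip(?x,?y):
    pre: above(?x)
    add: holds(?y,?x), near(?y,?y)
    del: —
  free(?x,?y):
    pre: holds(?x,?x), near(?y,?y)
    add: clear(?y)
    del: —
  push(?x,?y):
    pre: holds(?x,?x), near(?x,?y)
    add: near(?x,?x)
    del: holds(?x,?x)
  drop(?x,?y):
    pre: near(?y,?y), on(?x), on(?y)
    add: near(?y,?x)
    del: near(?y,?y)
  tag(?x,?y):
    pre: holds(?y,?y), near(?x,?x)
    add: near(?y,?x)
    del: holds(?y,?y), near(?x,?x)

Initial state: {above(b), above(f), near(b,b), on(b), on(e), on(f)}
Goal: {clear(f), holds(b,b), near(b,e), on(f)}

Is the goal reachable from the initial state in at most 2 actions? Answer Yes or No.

No

1. flip(b,b)  →  {above(b), above(f), holds(b,b), near(b,b), on(b), on(e), on(f)}
2. flip(b,f)  →  {above(b), above(f), holds(b,b), holds(f,b), near(b,b), near(f,f), on(b), on(e), on(f)}
3. free(b,f)  →  {above(b), above(f), clear(f), holds(b,b), holds(f,b), near(b,b), near(f,f), on(b), on(e), on(f)}
4. drop(e,b)  →  {above(b), above(f), clear(f), holds(b,b), holds(f,b), near(b,e), near(f,f), on(b), on(e), on(f)}
optimal plan length = 4; 4 > 2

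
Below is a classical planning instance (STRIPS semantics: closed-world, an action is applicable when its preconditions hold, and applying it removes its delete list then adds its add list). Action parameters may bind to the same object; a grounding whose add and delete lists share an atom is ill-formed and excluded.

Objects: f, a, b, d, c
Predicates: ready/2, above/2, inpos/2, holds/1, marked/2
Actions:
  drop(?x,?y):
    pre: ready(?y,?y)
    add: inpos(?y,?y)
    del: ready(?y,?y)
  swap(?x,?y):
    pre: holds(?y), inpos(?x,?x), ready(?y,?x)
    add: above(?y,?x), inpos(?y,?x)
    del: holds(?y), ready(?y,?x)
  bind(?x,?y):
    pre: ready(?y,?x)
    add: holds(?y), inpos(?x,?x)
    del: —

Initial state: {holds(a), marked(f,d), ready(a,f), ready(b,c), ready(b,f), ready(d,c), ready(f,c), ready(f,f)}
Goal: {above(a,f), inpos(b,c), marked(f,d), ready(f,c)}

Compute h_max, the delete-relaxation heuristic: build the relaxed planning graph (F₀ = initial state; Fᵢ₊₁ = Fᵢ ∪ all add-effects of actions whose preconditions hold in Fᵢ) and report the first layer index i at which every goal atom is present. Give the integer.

2

F0 = init (8 atoms)
F1 = F0 ∪ {holds(b), holds(d), holds(f), inpos(c,c), inpos(f,f)}  (13 atoms)
F2 = F1 ∪ {above(a,f), above(b,c), above(b,f), above(d,c), above(f,c), above(f,f), inpos(a,f), inpos(b,c), inpos(b,f), inpos(d,c), inpos(f,c)}  (24 atoms)
goal ⊆ F2  ⇒  h_max = 2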